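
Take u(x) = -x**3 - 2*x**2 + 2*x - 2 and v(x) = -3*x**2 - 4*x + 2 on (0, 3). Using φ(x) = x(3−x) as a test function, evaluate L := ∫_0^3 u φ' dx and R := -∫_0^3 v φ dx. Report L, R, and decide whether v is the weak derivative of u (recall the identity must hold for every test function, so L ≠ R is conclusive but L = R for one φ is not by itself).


LHS = 1089/20, RHS = 1089/20. Yes, v = u' weakly.

u(x) = -x**3 - 2*x**2 + 2*x - 2, classical derivative u'(x) = -3*x**2 - 4*x + 2.
φ(x) = x(3−x), so φ'(x) = 3 - 2*x.
Note φ(0) = φ(3) = 0, so the boundary term u·φ vanishes.
LHS = ∫_0^3 u(x) φ'(x) dx = ∫_0^3 (2*x^4 + x^3 - 10*x^2 + 10*x - 6) dx. Term by term:
  ∫_0^3 2*x^4 dx = 486/5;  ∫_0^3 x^3 dx = 81/4;  ∫_0^3 -10*x^2 dx = -90;
  ∫_0^3 10*x dx = 45;  ∫_0^3 -6 dx = -18.
Sum: 486/5 + 81/4 − 90 + 45 − 18 = 1089/20.
So LHS = 1089/20.
∫_0^3 v(x) φ(x) dx = ∫_0^3 (3*x^4 - 5*x^3 - 14*x^2 + 6*x) dx. Term by term:
  ∫_0^3 3*x^4 dx = 729/5;  ∫_0^3 -5*x^3 dx = -405/4;  ∫_0^3 -14*x^2 dx = -126;
  ∫_0^3 6*x dx = 27.
Sum: 729/5 − 405/4 − 126 + 27 = -1089/20.
So RHS = -∫_0^3 v(x) φ(x) dx = 1089/20.
LHS = RHS, so the identity holds for this test φ.
Moreover u is smooth here and v(x) = u'(x) = -3*x**2 - 4*x + 2 pointwise, so the identity holds for every test function. Hence v is the weak derivative of u.


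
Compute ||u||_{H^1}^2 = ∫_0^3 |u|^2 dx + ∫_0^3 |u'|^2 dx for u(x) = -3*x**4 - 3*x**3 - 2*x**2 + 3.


||u||_{H^1}^2 = 17188677/140

The H^1 norm (squared) on an interval (0, L) is
  ||u||_{H^1}^2 = ∫_0^L u(x)^2 dx + ∫_0^L u'(x)^2 dx.
Compute u'(x) = -12*x**3 - 9*x**2 - 4*x.
Then u(x)^2 = 9*x**8 + 18*x**7 + 21*x**6 + 12*x**5 - 14*x**4 - 18*x**3 - 12*x**2 + 9 and u'(x)^2 = 144*x**6 + 216*x**5 + 177*x**4 + 72*x**3 + 16*x**2.
Integrate each monomial from 0 to 3 using ∫_0^3 c·x^n dx = c·3^(n+1)/(n+1):
  ∫_0^3 u(x)^2 dx = ∫_0^3 (9*x^8 + 18*x^7 + 21*x^6 + 12*x^5 - 14*x^4 - 18*x^3 - 12*x^2 + 9) dx. Term by term:
    ∫_0^3 9*x^8 dx = 19683;  ∫_0^3 18*x^7 dx = 59049/4;  ∫_0^3 21*x^6 dx = 6561;
    ∫_0^3 12*x^5 dx = 1458;  ∫_0^3 -14*x^4 dx = -3402/5;  ∫_0^3 -18*x^3 dx = -729/2;
    ∫_0^3 -12*x^2 dx = -108;  ∫_0^3 9 dx = 27.
  Sum: 19683 + 59049/4 + 6561 + 1458 − 3402/5 − 729/2 − 108 + 27 = 826767/20.
  ∫_0^3 u'(x)^2 dx = ∫_0^3 (144*x^6 + 216*x^5 + 177*x^4 + 72*x^3 + 16*x^2) dx. Term by term:
    ∫_0^3 144*x^6 dx = 314928/7;  ∫_0^3 216*x^5 dx = 26244;  ∫_0^3 177*x^4 dx = 43011/5;
    ∫_0^3 72*x^3 dx = 1458;  ∫_0^3 16*x^2 dx = 144.
  Sum: 314928/7 + 26244 + 43011/5 + 1458 + 144 = 2850327/35.
Adding: ||u||_{H^1}^2 = 826767/20 + 2850327/35 = 17188677/140.


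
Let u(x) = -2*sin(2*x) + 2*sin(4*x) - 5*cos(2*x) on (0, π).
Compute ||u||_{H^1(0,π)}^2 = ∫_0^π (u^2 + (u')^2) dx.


||u||_{H^1(0,π)}^2 = 213*π/2

u'(x) = 10*sin(2*x) - 4*cos(2*x) + 8*cos(4*x).
Expand u² and (u')² and integrate term by term on (0, π), using: for integers n ≥ 1, ∫_0^π sin²(nx) dx = ∫_0^π cos²(nx) dx = π/2; for n ≠ n', ∫_0^π sin(nx)sin(n'x) dx = ∫_0^π cos(nx)cos(n'x) dx = 0; and by product-to-sum, ∫_0^π sin(nx)cos(n'x) dx = ½∫_0^π [sin((n+n')x) + sin((n−n')x)] dx, which is 0 when n+n' is even and 2n/(n²−n'²) when n+n' is odd (it need not vanish on (0, π)).
  u² squared terms: (-5)²·∫cos(2x)² dx = 25·π/2 = 25*π/2;  (-2)²·∫sin(2x)² dx = 4·π/2 = 2*π;  (2)²·∫sin(4x)² dx = 4·π/2 = 2*π.
  u² cross terms: 2·(-5)·(-2)·∫cos(2x)·sin(2x) dx = 20·(0) = 0;  2·(-5)·(2)·∫cos(2x)·sin(4x) dx = -20·(0) = 0;  2·(-2)·(2)·∫sin(2x)·sin(4x) dx = -8·(0) = 0.
  So ∫_0^π u² dx = 25*π/2 + 2*π + 2*π + 0 + 0 + 0 = 33*π/2.
  (u')² squared terms: (-4)²·∫cos(2x)² dx = 16·π/2 = 8*π;  (8)²·∫cos(4x)² dx = 64·π/2 = 32*π;  (10)²·∫sin(2x)² dx = 100·π/2 = 50*π.
  (u')² cross terms: 2·(-4)·(8)·∫cos(2x)·cos(4x) dx = -64·(0) = 0;  2·(-4)·(10)·∫cos(2x)·sin(2x) dx = -80·(0) = 0;  2·(8)·(10)·∫cos(4x)·sin(2x) dx = 160·(0) = 0.
  So ∫_0^π (u')² dx = 8*π + 32*π + 50*π + 0 + 0 + 0 = 90*π.
||u||_{H^1}^2 = (33*π/2) + (90*π) = 213*π/2.


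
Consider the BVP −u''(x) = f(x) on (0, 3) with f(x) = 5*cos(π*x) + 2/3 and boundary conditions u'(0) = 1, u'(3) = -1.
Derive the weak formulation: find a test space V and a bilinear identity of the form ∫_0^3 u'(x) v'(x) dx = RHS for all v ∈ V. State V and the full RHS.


V = H^1(0, 3) (v unrestricted at boundary; u is determined up to an additive constant); weak form: ∫_0^3 u'v' dx = ∫_0^3 (5*cos(π*x) + 2/3) v dx − v(3) − v(0) for all v ∈ V.

Multiply both sides by a test function v and integrate from 0 to 3:
  ∫_0^3 −u''(x) v(x) dx = ∫_0^3 f(x) v(x) dx.
Integrate the LHS by parts once:
  ∫_0^3 −u'' v dx = −[u'(x) v(x)]_0^3 + ∫_0^3 u'(x) v'(x) dx.
Thus ∫_0^3 u'(x) v'(x) dx = ∫_0^3 f(x) v(x) dx + [u'(x) v(x)]_0^3.
Choose V so that boundary terms are either known or forced to vanish.
u has inhomogeneous Neumann u'(0) = 1, u'(3) = -1. [u' v]_0^3 = (-1)·v(3) − (1)·v(0) = − v(3) − v(0). Take V = H^1(0, 3); boundary term becomes part of RHS.
Weak formulation: find u (satisfying any essential BC) such that ∫_0^3 u'(x) v'(x) dx = ∫_0^3 f v dx − v(3) − v(0) for all v ∈ V (Neumann data are natural BCs: they enter the RHS as boundary terms).
Substituting f(x) = 5*cos(π*x) + 2/3, the right-hand side is ∫_0^3 (5*cos(π*x) + 2/3) v dx − v(3) − v(0).
Compatibility check (pure Neumann): taking v ≡ 1 ∈ V gives 0 = ∫_0^3 f dx + (-1) − (1), i.e. ∫_0^3 f dx must equal u'(0) − u'(3) = 2. Indeed ∫_0^3 (5*cos(π*x) + 2/3) dx = 2, so the data are compatible. The solution is then unique only up to an additive constant (fix it e.g. by requiring ∫_0^3 u dx = 0).


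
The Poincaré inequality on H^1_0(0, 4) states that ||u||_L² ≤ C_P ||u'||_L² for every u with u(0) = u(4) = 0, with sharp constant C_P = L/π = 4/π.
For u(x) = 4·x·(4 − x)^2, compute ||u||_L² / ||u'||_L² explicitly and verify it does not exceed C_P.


||u||_L² / ||u'||_L² = 2*sqrt(14)/7 < C_P = 4/π.

u(x) = 4·x·(4 − x)^2, so u'(x) = 4*(x - 4)*(3*x - 4).
u(x) = 4·x·(4 − x)^2 vanishes at x = 0 and x = 4, so u ∈ H^1_0(0, 4). Differentiate via the product rule and integrate the resulting polynomials term by term.
  ∫_0^4 u² dx = ∫_0^4 (16*x^6 - 256*x^5 + 1536*x^4 - 4096*x^3 + 4096*x^2) dx. Term by term:
    ∫_0^4 16*x^6 dx = 262144/7;  ∫_0^4 -256*x^5 dx = -524288/3;  ∫_0^4 1536*x^4 dx = 1572864/5;
    ∫_0^4 -4096*x^3 dx = -262144;  ∫_0^4 4096*x^2 dx = 262144/3.
  Sum: 262144/7 − 524288/3 + 1572864/5 − 262144 + 262144/3 = 262144/105.
  ∫_0^4 (u')² dx = ∫_0^4 (144*x^4 - 1536*x^3 + 5632*x^2 - 8192*x + 4096) dx. Term by term:
    ∫_0^4 144*x^4 dx = 147456/5;  ∫_0^4 -1536*x^3 dx = -98304;  ∫_0^4 5632*x^2 dx = 360448/3;
    ∫_0^4 -8192*x dx = -65536;  ∫_0^4 4096 dx = 16384.
  Sum: 147456/5 − 98304 + 360448/3 − 65536 + 16384 = 32768/15.
∫_0^4 u² dx = 262144/105, so ||u||_L² = 512*sqrt(105)/105.
∫_0^4 (u')² dx = 32768/15, so ||u'||_L² = 128*sqrt(30)/15.
Ratio ||u||_L² / ||u'||_L² = 2*sqrt(14)/7.
Sharp Poincaré constant on H^1_0(0, 4) is C_P = L/π = 4/π, achieved by sin(π/4·x).
A polynomial bump cannot attain the sharp Poincaré constant (only the first sine eigenfunction does), so the ratio is strictly less than C_P, consistent with ||u||_L² ≤ C_P ||u'||_L².


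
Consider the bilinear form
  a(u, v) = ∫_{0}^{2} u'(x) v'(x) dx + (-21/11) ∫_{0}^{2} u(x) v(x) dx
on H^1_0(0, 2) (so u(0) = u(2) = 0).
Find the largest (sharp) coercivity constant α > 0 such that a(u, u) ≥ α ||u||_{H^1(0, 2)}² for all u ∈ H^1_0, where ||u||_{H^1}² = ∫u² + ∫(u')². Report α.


α = (-84/11 + π^2)/(4 + π^2)

Coercivity of a(·,·) on H^1_0(0, 2) means a(u, u) ≥ α ||u||_{H^1}² for every u ∈ H^1_0.
The interval has length L = 2, and Poincaré/coercivity depend only on L. Here a(u, u) = ∫(u')² + (-21/11)·∫u².
Here c = -21/11 < 0 with |c| < (π/L)² = π^2/4, so coercivity still holds. The condition a(u,u) ≥ α||u||_{H^1}² reads (1−α)∫(u')² ≥ (α−c)∫u². Any admissible α is ≤ 1 (rapidly oscillating u have ∫u²/∫(u')² → 0), and α = 1 would force 0 ≥ (1−c)∫u², impossible since c < 1; so 1−α > 0. By the sharp Poincaré inequality on H^1_0 of an interval of length L, ∫(u')² ≥ (π/L)²∫u² with equality for the first sine mode sin(π(x−x₀)/L) (x₀ the left endpoint), so the inequality holds for all u iff (1−α)(π/L)² ≥ α − c, i.e. α ≤ ((π/L)² + c)/((π/L)² + 1) = (1 + c(L/π)²)/(1 + (L/π)²). (Direct route, valid since c ≤ 0: Poincaré gives c∫u² ≥ c(L/π)²∫(u')², so a(u,u) ≥ (1 + c(L/π)²)∫(u')², while ||u||_{H^1}² ≤ (1 + (L/π)²)∫(u')²; dividing yields the same α.) With (π/L)² = π^2/4 and c = -21/11, the largest admissible constant is α = ((π/L)² + c)/((π/L)² + 1).
Simplifying, α = (-84/11 + π^2)/(4 + π^2).


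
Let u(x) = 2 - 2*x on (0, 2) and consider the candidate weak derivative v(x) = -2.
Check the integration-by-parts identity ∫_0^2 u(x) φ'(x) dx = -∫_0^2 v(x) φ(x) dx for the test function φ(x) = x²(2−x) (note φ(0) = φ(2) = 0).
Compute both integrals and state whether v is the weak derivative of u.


LHS = 8/3, RHS = 8/3. Yes, v = u' weakly.

u(x) = 2 - 2*x, classical derivative u'(x) = -2.
φ(x) = x²(2−x), so φ'(x) = x*(4 - 3*x).
Note φ(0) = φ(2) = 0, so the boundary term u·φ vanishes.
LHS = ∫_0^2 u(x) φ'(x) dx = ∫_0^2 (6*x^3 - 14*x^2 + 8*x) dx. Term by term:
  ∫_0^2 6*x^3 dx = 24;  ∫_0^2 -14*x^2 dx = -112/3;  ∫_0^2 8*x dx = 16.
Sum: 24 − 112/3 + 16 = 8/3.
So LHS = 8/3.
∫_0^2 v(x) φ(x) dx = ∫_0^2 (2*x^3 - 4*x^2) dx. Term by term:
  ∫_0^2 2*x^3 dx = 8;  ∫_0^2 -4*x^2 dx = -32/3.
Sum: 8 − 32/3 = -8/3.
So RHS = -∫_0^2 v(x) φ(x) dx = 8/3.
LHS = RHS, so the identity holds for this test φ.
Moreover u is smooth here and v(x) = u'(x) = -2 pointwise, so the identity holds for every test function. Hence v is the weak derivative of u.


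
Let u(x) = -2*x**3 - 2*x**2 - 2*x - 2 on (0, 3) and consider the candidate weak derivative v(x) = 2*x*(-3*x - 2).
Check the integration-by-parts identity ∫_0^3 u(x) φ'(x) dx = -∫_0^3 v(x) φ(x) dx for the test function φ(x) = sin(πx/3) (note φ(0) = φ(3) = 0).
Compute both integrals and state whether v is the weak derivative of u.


LHS = -648/π^3 + 210/π, RHS = -648/π^3 + 198/π. No, v is not the weak derivative of u.

u(x) = -2*x**3 - 2*x**2 - 2*x - 2, classical derivative u'(x) = -6*x**2 - 4*x - 2.
φ(x) = sin(πx/3), so φ'(x) = π*cos(π*x/3)/3.
Note φ(0) = φ(3) = 0, so the boundary term u·φ vanishes.
LHS = ∫_0^3 u(x) φ'(x) dx = ∫_0^3 (-2*π*x^3*cos(π*x/3)/3 - 2*π*x^2*cos(π*x/3)/3 - 2*π*x*cos(π*x/3)/3 - 2*π*cos(π*x/3)/3) dx. Term by term:
  ∫_0^3 -2*π*cos(π*x/3)/3 dx = 0;  ∫_0^3 -2*π*x*cos(π*x/3)/3 dx = 12/π;  ∫_0^3 -2*π*x^2*cos(π*x/3)/3 dx = 36/π;
  ∫_0^3 -2*π*x^3*cos(π*x/3)/3 dx = -648/π^3 + 162/π.
Sum: 0 + 12/π + 36/π + -648/π^3 + 162/π = -648/π^3 + 210/π.
So LHS = -648/π^3 + 210/π.
∫_0^3 v(x) φ(x) dx = ∫_0^3 (-6*x^2*sin(π*x/3) - 4*x*sin(π*x/3)) dx. Term by term:
  ∫_0^3 -6*x^2*sin(π*x/3) dx = -162/π + 648/π^3;  ∫_0^3 -4*x*sin(π*x/3) dx = -36/π.
Sum: -162/π + 648/π^3 − 36/π = -198/π + 648/π^3.
So RHS = -∫_0^3 v(x) φ(x) dx = -648/π^3 + 198/π.
LHS − RHS = 12/π ≠ 0, so the identity fails.
(For a valid weak derivative the identity must hold for EVERY test function, in particular this one. The failure shows v is NOT the weak derivative of u.)
Correct weak derivative would be u'(x) = -6*x**2 - 4*x - 2.


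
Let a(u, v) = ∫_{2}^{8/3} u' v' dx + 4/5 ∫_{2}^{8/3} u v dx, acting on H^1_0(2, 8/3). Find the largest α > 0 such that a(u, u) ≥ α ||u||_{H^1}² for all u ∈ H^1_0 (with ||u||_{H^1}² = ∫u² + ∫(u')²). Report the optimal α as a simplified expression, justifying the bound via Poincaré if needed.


α = (16 + 45*π^2)/(5*(4 + 9*π^2))

Coercivity of a(·,·) on H^1_0(2, 8/3) means a(u, u) ≥ α ||u||_{H^1}² for every u ∈ H^1_0.
The interval has length L = 2/3, and Poincaré/coercivity depend only on L. Here a(u, u) = ∫(u')² + (4/5)·∫u².
Here 0 < c = 4/5 < 1. The condition a(u,u) ≥ α||u||_{H^1}² reads (1−α)∫(u')² ≥ (α−c)∫u². Any admissible α is ≤ 1 (rapidly oscillating u have ∫u²/∫(u')² → 0), and α = 1 would force 0 ≥ (1−c)∫u², impossible since c < 1; so 1−α > 0. By the sharp Poincaré inequality on H^1_0 of an interval of length L, ∫(u')² ≥ (π/L)²∫u² with equality for the first sine mode sin(π(x−x₀)/L) (x₀ the left endpoint), so the inequality holds for all u iff (1−α)(π/L)² ≥ α − c, i.e. α ≤ ((π/L)² + c)/((π/L)² + 1) = (1 + c(L/π)²)/(1 + (L/π)²). With (π/L)² = 9*π^2/4 and c = 4/5, the largest admissible constant is α = ((π/L)² + c)/((π/L)² + 1).
Simplifying, α = (16 + 45*π^2)/(5*(4 + 9*π^2)).


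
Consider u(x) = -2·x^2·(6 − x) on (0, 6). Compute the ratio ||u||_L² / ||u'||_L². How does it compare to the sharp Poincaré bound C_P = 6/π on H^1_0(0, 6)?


||u||_L² / ||u'||_L² = 3*sqrt(14)/7 < C_P = 6/π.

u(x) = -2·x^2·(6 − x), so u'(x) = 6*x*(x - 4).
u(x) = -2·x^2·(6 − x) vanishes at x = 0 and x = 6, so u ∈ H^1_0(0, 6). Differentiate via the product rule and integrate the resulting polynomials term by term.
  ∫_0^6 u² dx = ∫_0^6 (4*x^6 - 48*x^5 + 144*x^4) dx. Term by term:
    ∫_0^6 4*x^6 dx = 1119744/7;  ∫_0^6 -48*x^5 dx = -373248;  ∫_0^6 144*x^4 dx = 1119744/5.
  Sum: 1119744/7 − 373248 + 1119744/5 = 373248/35.
  ∫_0^6 (u')² dx = ∫_0^6 (36*x^4 - 288*x^3 + 576*x^2) dx. Term by term:
    ∫_0^6 36*x^4 dx = 279936/5;  ∫_0^6 -288*x^3 dx = -93312;  ∫_0^6 576*x^2 dx = 41472.
  Sum: 279936/5 − 93312 + 41472 = 20736/5.
∫_0^6 u² dx = 373248/35, so ||u||_L² = 432*sqrt(70)/35.
∫_0^6 (u')² dx = 20736/5, so ||u'||_L² = 144*sqrt(5)/5.
Ratio ||u||_L² / ||u'||_L² = 3*sqrt(14)/7.
Sharp Poincaré constant on H^1_0(0, 6) is C_P = L/π = 6/π, achieved by sin(π/6·x).
A polynomial bump cannot attain the sharp Poincaré constant (only the first sine eigenfunction does), so the ratio is strictly less than C_P, consistent with ||u||_L² ≤ C_P ||u'||_L².


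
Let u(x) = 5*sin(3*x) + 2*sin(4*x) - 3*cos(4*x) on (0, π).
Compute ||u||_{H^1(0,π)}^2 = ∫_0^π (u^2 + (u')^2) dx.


||u||_{H^1(0,π)}^2 = 3060/7 + 471*π/2

u'(x) = 12*sin(4*x) + 15*cos(3*x) + 8*cos(4*x).
Expand u² and (u')² and integrate term by term on (0, π), using: for integers n ≥ 1, ∫_0^π sin²(nx) dx = ∫_0^π cos²(nx) dx = π/2; for n ≠ n', ∫_0^π sin(nx)sin(n'x) dx = ∫_0^π cos(nx)cos(n'x) dx = 0; and by product-to-sum, ∫_0^π sin(nx)cos(n'x) dx = ½∫_0^π [sin((n+n')x) + sin((n−n')x)] dx, which is 0 when n+n' is even and 2n/(n²−n'²) when n+n' is odd (it need not vanish on (0, π)).
  u² squared terms: (-3)²·∫cos(4x)² dx = 9·π/2 = 9*π/2;  (2)²·∫sin(4x)² dx = 4·π/2 = 2*π;  (5)²·∫sin(3x)² dx = 25·π/2 = 25*π/2.
  u² cross terms: 2·(-3)·(2)·∫cos(4x)·sin(4x) dx = -12·(0) = 0;  2·(-3)·(5)·∫cos(4x)·sin(3x) dx = -30·(-6/7) = 180/7;  2·(2)·(5)·∫sin(4x)·sin(3x) dx = 20·(0) = 0.
  So ∫_0^π u² dx = 9*π/2 + 2*π + 25*π/2 + 0 + 180/7 + 0 = 180/7 + 19*π.
  (u')² squared terms: (8)²·∫cos(4x)² dx = 64·π/2 = 32*π;  (12)²·∫sin(4x)² dx = 144·π/2 = 72*π;  (15)²·∫cos(3x)² dx = 225·π/2 = 225*π/2.
  (u')² cross terms: 2·(8)·(12)·∫cos(4x)·sin(4x) dx = 192·(0) = 0;  2·(8)·(15)·∫cos(4x)·cos(3x) dx = 240·(0) = 0;  2·(12)·(15)·∫sin(4x)·cos(3x) dx = 360·(8/7) = 2880/7.
  So ∫_0^π (u')² dx = 32*π + 72*π + 225*π/2 + 0 + 0 + 2880/7 = 2880/7 + 433*π/2.
||u||_{H^1}^2 = (180/7 + 19*π) + (2880/7 + 433*π/2) = 3060/7 + 471*π/2.


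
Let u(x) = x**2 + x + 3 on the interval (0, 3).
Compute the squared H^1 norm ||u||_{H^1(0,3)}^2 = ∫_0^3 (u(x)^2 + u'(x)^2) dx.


||u||_{H^1}^2 = 2631/10

The H^1 norm (squared) on an interval (0, L) is
  ||u||_{H^1}^2 = ∫_0^L u(x)^2 dx + ∫_0^L u'(x)^2 dx.
Compute u'(x) = 2*x + 1.
Then u(x)^2 = x**4 + 2*x**3 + 7*x**2 + 6*x + 9 and u'(x)^2 = 4*x**2 + 4*x + 1.
Integrate each monomial from 0 to 3 using ∫_0^3 c·x^n dx = c·3^(n+1)/(n+1):
  ∫_0^3 u(x)^2 dx = ∫_0^3 (x^4 + 2*x^3 + 7*x^2 + 6*x + 9) dx. Term by term:
    ∫_0^3 x^4 dx = 243/5;  ∫_0^3 2*x^3 dx = 81/2;  ∫_0^3 7*x^2 dx = 63;
    ∫_0^3 6*x dx = 27;  ∫_0^3 9 dx = 27.
  Sum: 243/5 + 81/2 + 63 + 27 + 27 = 2061/10.
  ∫_0^3 u'(x)^2 dx = ∫_0^3 (4*x^2 + 4*x + 1) dx. Term by term:
    ∫_0^3 4*x^2 dx = 36;  ∫_0^3 4*x dx = 18;  ∫_0^3 1 dx = 3.
  Sum: 36 + 18 + 3 = 57.
Adding: ||u||_{H^1}^2 = 2061/10 + 57 = 2631/10.


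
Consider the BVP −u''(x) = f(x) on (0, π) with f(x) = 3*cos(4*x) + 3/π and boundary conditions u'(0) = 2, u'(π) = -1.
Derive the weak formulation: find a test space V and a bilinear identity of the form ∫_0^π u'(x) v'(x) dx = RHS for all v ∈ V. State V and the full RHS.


V = H^1(0, π) (v unrestricted at boundary; u is determined up to an additive constant); weak form: ∫_0^π u'v' dx = ∫_0^π (3*cos(4*x) + 3/π) v dx − v(π) − 2·v(0) for all v ∈ V.

Multiply both sides by a test function v and integrate from 0 to π:
  ∫_0^π −u''(x) v(x) dx = ∫_0^π f(x) v(x) dx.
Integrate the LHS by parts once:
  ∫_0^π −u'' v dx = −[u'(x) v(x)]_0^π + ∫_0^π u'(x) v'(x) dx.
Thus ∫_0^π u'(x) v'(x) dx = ∫_0^π f(x) v(x) dx + [u'(x) v(x)]_0^π.
Choose V so that boundary terms are either known or forced to vanish.
u has inhomogeneous Neumann u'(0) = 2, u'(π) = -1. [u' v]_0^π = (-1)·v(π) − (2)·v(0) = − v(π) − 2·v(0). Take V = H^1(0, π); boundary term becomes part of RHS.
Weak formulation: find u (satisfying any essential BC) such that ∫_0^π u'(x) v'(x) dx = ∫_0^π f v dx − v(π) − 2·v(0) for all v ∈ V (Neumann data are natural BCs: they enter the RHS as boundary terms).
Substituting f(x) = 3*cos(4*x) + 3/π, the right-hand side is ∫_0^π (3*cos(4*x) + 3/π) v dx − v(π) − 2·v(0).
Compatibility check (pure Neumann): taking v ≡ 1 ∈ V gives 0 = ∫_0^π f dx + (-1) − (2), i.e. ∫_0^π f dx must equal u'(0) − u'(π) = 3. Indeed ∫_0^π (3*cos(4*x) + 3/π) dx = 3, so the data are compatible. The solution is then unique only up to an additive constant (fix it e.g. by requiring ∫_0^π u dx = 0).


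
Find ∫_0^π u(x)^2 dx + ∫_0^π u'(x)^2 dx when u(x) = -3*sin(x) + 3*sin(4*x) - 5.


||u||_{H^1(0,π)}^2 = 60 + 221*π/2

u'(x) = -3*cos(x) + 12*cos(4*x).
Expand u² and (u')² and integrate term by term on (0, π), using: for integers n ≥ 1, ∫_0^π sin²(nx) dx = ∫_0^π cos²(nx) dx = π/2; for n ≠ n', ∫_0^π sin(nx)sin(n'x) dx = ∫_0^π cos(nx)cos(n'x) dx = 0; and by product-to-sum, ∫_0^π sin(nx)cos(n'x) dx = ½∫_0^π [sin((n+n')x) + sin((n−n')x)] dx, which is 0 when n+n' is even and 2n/(n²−n'²) when n+n' is odd (it need not vanish on (0, π)). For the constant mode: ∫_0^π 1 dx = π, ∫_0^π cos(nx) dx = 0, ∫_0^π sin(nx) dx = (1−(−1)^n)/n.
  u² squared terms: (-5)²·∫1 dx = 25·π = 25*π;  (-3)²·∫sin(x)² dx = 9·π/2 = 9*π/2;  (3)²·∫sin(4x)² dx = 9·π/2 = 9*π/2.
  u² cross terms: 2·(-5)·(-3)·∫1·sin(x) dx = 30·(2) = 60;  2·(-5)·(3)·∫1·sin(4x) dx = -30·(0) = 0;  2·(-3)·(3)·∫sin(x)·sin(4x) dx = -18·(0) = 0.
  So ∫_0^π u² dx = 25*π + 9*π/2 + 9*π/2 + 60 + 0 + 0 = 60 + 34*π.
  (u')² squared terms: (-3)²·∫cos(x)² dx = 9·π/2 = 9*π/2;  (12)²·∫cos(4x)² dx = 144·π/2 = 72*π.
  (u')² cross terms: 2·(-3)·(12)·∫cos(x)·cos(4x) dx = -72·(0) = 0.
  So ∫_0^π (u')² dx = 9*π/2 + 72*π + 0 = 153*π/2.
||u||_{H^1}^2 = (60 + 34*π) + (153*π/2) = 60 + 221*π/2.


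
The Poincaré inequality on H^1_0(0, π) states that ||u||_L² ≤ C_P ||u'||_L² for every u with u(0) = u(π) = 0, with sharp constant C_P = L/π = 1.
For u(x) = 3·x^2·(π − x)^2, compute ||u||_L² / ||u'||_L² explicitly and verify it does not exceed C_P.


||u||_L² / ||u'||_L² = sqrt(3)*π/6 < C_P = 1.

u(x) = 3·x^2·(π − x)^2, so u'(x) = 6*x*(x - π)*(2*x - π).
u(x) = 3·x^2·(π − x)^2 vanishes at x = 0 and x = π, so u ∈ H^1_0(0, π). Differentiate via the product rule and integrate the resulting polynomials term by term.
  ∫_0^π u² dx = ∫_0^π (9*x^8 - 36*π*x^7 + 54*π^2*x^6 - 36*π^3*x^5 + 9*π^4*x^4) dx. Term by term:
    ∫_0^π 9*x^8 dx = π^9;  ∫_0^π -36*π*x^7 dx = -9*π^9/2;  ∫_0^π 54*π^2*x^6 dx = 54*π^9/7;
    ∫_0^π -36*π^3*x^5 dx = -6*π^9;  ∫_0^π 9*π^4*x^4 dx = 9*π^9/5.
  Sum: π^9 − 9*π^9/2 + 54*π^9/7 − 6*π^9 + 9*π^9/5 = π^9/70.
  ∫_0^π (u')² dx = ∫_0^π (144*x^6 - 432*π*x^5 + 468*π^2*x^4 - 216*π^3*x^3 + 36*π^4*x^2) dx. Term by term:
    ∫_0^π 144*x^6 dx = 144*π^7/7;  ∫_0^π -432*π*x^5 dx = -72*π^7;  ∫_0^π 468*π^2*x^4 dx = 468*π^7/5;
    ∫_0^π -216*π^3*x^3 dx = -54*π^7;  ∫_0^π 36*π^4*x^2 dx = 12*π^7.
  Sum: 144*π^7/7 − 72*π^7 + 468*π^7/5 − 54*π^7 + 12*π^7 = 6*π^7/35.
∫_0^π u² dx = π^9/70, so ||u||_L² = sqrt(70)*π^(9/2)/70.
∫_0^π (u')² dx = 6*π^7/35, so ||u'||_L² = sqrt(210)*π^(7/2)/35.
Ratio ||u||_L² / ||u'||_L² = sqrt(3)*π/6.
Sharp Poincaré constant on H^1_0(0, π) is C_P = L/π = 1, achieved by sin(x).
A polynomial bump cannot attain the sharp Poincaré constant (only the first sine eigenfunction does), so the ratio is strictly less than C_P, consistent with ||u||_L² ≤ C_P ||u'||_L².


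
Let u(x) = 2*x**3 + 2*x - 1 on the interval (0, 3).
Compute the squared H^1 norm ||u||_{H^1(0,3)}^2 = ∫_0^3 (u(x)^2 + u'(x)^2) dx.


||u||_{H^1}^2 = 124464/35

The H^1 norm (squared) on an interval (0, L) is
  ||u||_{H^1}^2 = ∫_0^L u(x)^2 dx + ∫_0^L u'(x)^2 dx.
Compute u'(x) = 6*x**2 + 2.
Then u(x)^2 = 4*x**6 + 8*x**4 - 4*x**3 + 4*x**2 - 4*x + 1 and u'(x)^2 = 36*x**4 + 24*x**2 + 4.
Integrate each monomial from 0 to 3 using ∫_0^3 c·x^n dx = c·3^(n+1)/(n+1):
  ∫_0^3 u(x)^2 dx = ∫_0^3 (4*x^6 + 8*x^4 - 4*x^3 + 4*x^2 - 4*x + 1) dx. Term by term:
    ∫_0^3 4*x^6 dx = 8748/7;  ∫_0^3 8*x^4 dx = 1944/5;  ∫_0^3 -4*x^3 dx = -81;
    ∫_0^3 4*x^2 dx = 36;  ∫_0^3 -4*x dx = -18;  ∫_0^3 1 dx = 3.
  Sum: 8748/7 + 1944/5 − 81 + 36 − 18 + 3 = 55248/35.
  ∫_0^3 u'(x)^2 dx = ∫_0^3 (36*x^4 + 24*x^2 + 4) dx. Term by term:
    ∫_0^3 36*x^4 dx = 8748/5;  ∫_0^3 24*x^2 dx = 216;  ∫_0^3 4 dx = 12.
  Sum: 8748/5 + 216 + 12 = 9888/5.
Adding: ||u||_{H^1}^2 = 55248/35 + 9888/5 = 124464/35.


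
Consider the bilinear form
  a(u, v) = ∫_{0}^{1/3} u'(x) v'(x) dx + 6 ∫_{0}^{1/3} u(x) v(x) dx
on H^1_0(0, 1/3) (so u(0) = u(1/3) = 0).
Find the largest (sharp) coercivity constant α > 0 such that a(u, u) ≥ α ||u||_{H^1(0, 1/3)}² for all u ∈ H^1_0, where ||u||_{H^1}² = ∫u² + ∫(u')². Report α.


α = 1

Coercivity of a(·,·) on H^1_0(0, 1/3) means a(u, u) ≥ α ||u||_{H^1}² for every u ∈ H^1_0.
The interval has length L = 1/3, and Poincaré/coercivity depend only on L. Here a(u, u) = ∫(u')² + (6)·∫u².
Here c = 6 ≥ 1, so a(u,u) = ∫(u')² + c∫u² ≥ ∫(u')² + ∫u² = ||u||_{H^1}², i.e. α = 1 works. No larger α is possible: a(u,u) ≥ α||u||_{H^1}² means (1−α)∫(u')² ≥ (α−c)∫u², and for the modes u_n = sin(nπ(x−x₀)/L) (x₀ the left endpoint) one has ∫u_n²/∫(u_n')² = (L/(nπ))² → 0, so a(u_n,u_n)/||u_n||_{H^1}² → 1. Hence the optimal constant is α = 1.
Therefore α = 1.


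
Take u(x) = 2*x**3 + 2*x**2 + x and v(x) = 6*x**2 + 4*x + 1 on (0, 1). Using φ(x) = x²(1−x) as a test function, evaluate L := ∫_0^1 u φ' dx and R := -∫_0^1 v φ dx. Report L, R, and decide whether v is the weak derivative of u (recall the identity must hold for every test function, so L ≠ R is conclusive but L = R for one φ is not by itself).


LHS = -29/60, RHS = -29/60. Yes, v = u' weakly.

u(x) = 2*x**3 + 2*x**2 + x, classical derivative u'(x) = 6*x**2 + 4*x + 1.
φ(x) = x²(1−x), so φ'(x) = x*(2 - 3*x).
Note φ(0) = φ(1) = 0, so the boundary term u·φ vanishes.
LHS = ∫_0^1 u(x) φ'(x) dx = ∫_0^1 (-6*x^5 - 2*x^4 + x^3 + 2*x^2) dx. Term by term:
  ∫_0^1 -6*x^5 dx = -1;  ∫_0^1 -2*x^4 dx = -2/5;  ∫_0^1 x^3 dx = 1/4;
  ∫_0^1 2*x^2 dx = 2/3.
Sum: -1 − 2/5 + 1/4 + 2/3 = -29/60.
So LHS = -29/60.
∫_0^1 v(x) φ(x) dx = ∫_0^1 (-6*x^5 + 2*x^4 + 3*x^3 + x^2) dx. Term by term:
  ∫_0^1 -6*x^5 dx = -1;  ∫_0^1 2*x^4 dx = 2/5;  ∫_0^1 3*x^3 dx = 3/4;
  ∫_0^1 x^2 dx = 1/3.
Sum: -1 + 2/5 + 3/4 + 1/3 = 29/60.
So RHS = -∫_0^1 v(x) φ(x) dx = -29/60.
LHS = RHS, so the identity holds for this test φ.
Moreover u is smooth here and v(x) = u'(x) = 6*x**2 + 4*x + 1 pointwise, so the identity holds for every test function. Hence v is the weak derivative of u.


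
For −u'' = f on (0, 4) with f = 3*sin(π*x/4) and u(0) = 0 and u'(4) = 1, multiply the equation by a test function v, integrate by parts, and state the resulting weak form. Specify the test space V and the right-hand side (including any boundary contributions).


V = {v ∈ H^1(0, 4) : v(0) = 0} (test functions vanish at x = 0 where u is specified); weak form: ∫_0^4 u'v' dx = ∫_0^4 (3*sin(π*x/4)) v dx + v(4) for all v ∈ V.

Multiply both sides by a test function v and integrate from 0 to 4:
  ∫_0^4 −u''(x) v(x) dx = ∫_0^4 f(x) v(x) dx.
Integrate the LHS by parts once:
  ∫_0^4 −u'' v dx = −[u'(x) v(x)]_0^4 + ∫_0^4 u'(x) v'(x) dx.
Thus ∫_0^4 u'(x) v'(x) dx = ∫_0^4 f(x) v(x) dx + [u'(x) v(x)]_0^4.
Choose V so that boundary terms are either known or forced to vanish.
Mixed BC: u(0) = 0 (Dirichlet) and u'(4) = 1 (Neumann). Define V = {v ∈ H^1(0, 4) : v(0) = 0}. Then [u' v]_0^4 = u'(4)·v(4) − u'(0)·0 = v(4).
Weak formulation: find u (satisfying any essential BC) such that ∫_0^4 u'(x) v'(x) dx = ∫_0^4 f v dx + v(4) for all v ∈ V (Dirichlet at 0 absorbed into V; Neumann datum at x = 4 contributes the boundary term).
Substituting f(x) = 3*sin(π*x/4), the right-hand side is ∫_0^4 (3*sin(π*x/4)) v dx + v(4).


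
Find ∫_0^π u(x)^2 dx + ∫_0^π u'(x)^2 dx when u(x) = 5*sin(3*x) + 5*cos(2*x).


||u||_{H^1(0,π)}^2 = 300 + 375*π/2

u'(x) = -10*sin(2*x) + 15*cos(3*x).
Expand u² and (u')² and integrate term by term on (0, π), using: for integers n ≥ 1, ∫_0^π sin²(nx) dx = ∫_0^π cos²(nx) dx = π/2; for n ≠ n', ∫_0^π sin(nx)sin(n'x) dx = ∫_0^π cos(nx)cos(n'x) dx = 0; and by product-to-sum, ∫_0^π sin(nx)cos(n'x) dx = ½∫_0^π [sin((n+n')x) + sin((n−n')x)] dx, which is 0 when n+n' is even and 2n/(n²−n'²) when n+n' is odd (it need not vanish on (0, π)).
  u² squared terms: (5)²·∫cos(2x)² dx = 25·π/2 = 25*π/2;  (5)²·∫sin(3x)² dx = 25·π/2 = 25*π/2.
  u² cross terms: 2·(5)·(5)·∫cos(2x)·sin(3x) dx = 50·(6/5) = 60.
  So ∫_0^π u² dx = 25*π/2 + 25*π/2 + 60 = 60 + 25*π.
  (u')² squared terms: (-10)²·∫sin(2x)² dx = 100·π/2 = 50*π;  (15)²·∫cos(3x)² dx = 225·π/2 = 225*π/2.
  (u')² cross terms: 2·(-10)·(15)·∫sin(2x)·cos(3x) dx = -300·(-4/5) = 240.
  So ∫_0^π (u')² dx = 50*π + 225*π/2 + 240 = 240 + 325*π/2.
||u||_{H^1}^2 = (60 + 25*π) + (240 + 325*π/2) = 300 + 375*π/2.


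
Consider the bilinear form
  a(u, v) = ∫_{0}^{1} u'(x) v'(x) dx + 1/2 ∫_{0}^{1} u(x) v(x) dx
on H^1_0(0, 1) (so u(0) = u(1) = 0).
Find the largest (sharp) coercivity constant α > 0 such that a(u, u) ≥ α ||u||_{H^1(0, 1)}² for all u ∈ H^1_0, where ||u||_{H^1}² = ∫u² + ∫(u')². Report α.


α = (1/2 + π^2)/(1 + π^2)

Coercivity of a(·,·) on H^1_0(0, 1) means a(u, u) ≥ α ||u||_{H^1}² for every u ∈ H^1_0.
The interval has length L = 1, and Poincaré/coercivity depend only on L. Here a(u, u) = ∫(u')² + (1/2)·∫u².
Here 0 < c = 1/2 < 1. The condition a(u,u) ≥ α||u||_{H^1}² reads (1−α)∫(u')² ≥ (α−c)∫u². Any admissible α is ≤ 1 (rapidly oscillating u have ∫u²/∫(u')² → 0), and α = 1 would force 0 ≥ (1−c)∫u², impossible since c < 1; so 1−α > 0. By the sharp Poincaré inequality on H^1_0 of an interval of length L, ∫(u')² ≥ (π/L)²∫u² with equality for the first sine mode sin(π(x−x₀)/L) (x₀ the left endpoint), so the inequality holds for all u iff (1−α)(π/L)² ≥ α − c, i.e. α ≤ ((π/L)² + c)/((π/L)² + 1) = (1 + c(L/π)²)/(1 + (L/π)²). With (π/L)² = π^2 and c = 1/2, the largest admissible constant is α = ((π/L)² + c)/((π/L)² + 1).
Simplifying, α = (1/2 + π^2)/(1 + π^2).


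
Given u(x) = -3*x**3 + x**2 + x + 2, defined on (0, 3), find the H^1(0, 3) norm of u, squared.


||u||_{H^1}^2 = 337047/70

The H^1 norm (squared) on an interval (0, L) is
  ||u||_{H^1}^2 = ∫_0^L u(x)^2 dx + ∫_0^L u'(x)^2 dx.
Compute u'(x) = -9*x**2 + 2*x + 1.
Then u(x)^2 = 9*x**6 - 6*x**5 - 5*x**4 - 10*x**3 + 5*x**2 + 4*x + 4 and u'(x)^2 = 81*x**4 - 36*x**3 - 14*x**2 + 4*x + 1.
Integrate each monomial from 0 to 3 using ∫_0^3 c·x^n dx = c·3^(n+1)/(n+1):
  ∫_0^3 u(x)^2 dx = ∫_0^3 (9*x^6 - 6*x^5 - 5*x^4 - 10*x^3 + 5*x^2 + 4*x + 4) dx. Term by term:
    ∫_0^3 9*x^6 dx = 19683/7;  ∫_0^3 -6*x^5 dx = -729;  ∫_0^3 -5*x^4 dx = -243;
    ∫_0^3 -10*x^3 dx = -405/2;  ∫_0^3 5*x^2 dx = 45;  ∫_0^3 4*x dx = 18;
    ∫_0^3 4 dx = 12.
  Sum: 19683/7 − 729 − 243 − 405/2 + 45 + 18 + 12 = 23973/14.
  ∫_0^3 u'(x)^2 dx = ∫_0^3 (81*x^4 - 36*x^3 - 14*x^2 + 4*x + 1) dx. Term by term:
    ∫_0^3 81*x^4 dx = 19683/5;  ∫_0^3 -36*x^3 dx = -729;  ∫_0^3 -14*x^2 dx = -126;
    ∫_0^3 4*x dx = 18;  ∫_0^3 1 dx = 3.
  Sum: 19683/5 − 729 − 126 + 18 + 3 = 15513/5.
Adding: ||u||_{H^1}^2 = 23973/14 + 15513/5 = 337047/70.


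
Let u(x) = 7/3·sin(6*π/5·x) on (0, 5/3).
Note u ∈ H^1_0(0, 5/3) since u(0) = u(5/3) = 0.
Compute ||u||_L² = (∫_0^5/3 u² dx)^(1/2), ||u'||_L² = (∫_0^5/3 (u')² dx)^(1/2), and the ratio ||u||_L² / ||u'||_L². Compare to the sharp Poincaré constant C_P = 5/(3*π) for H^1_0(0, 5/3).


||u||_L² / ||u'||_L² = 5/(6*π) < C_P = 5/(3*π).

u(x) = 7/3·sin(6*π/5·x), so u'(x) = 14*π*cos(6*π*x/5)/5.
Writing u(x) = A·sin(kπx/L) with A = 7/3 and k = 2, use ∫_0^L sin²(kπx/L) dx = L/2 and ∫_0^L cos²(kπx/L) dx = L/2.
u² = 49/9·sin²(6*π/5·x) and (u')² = 196*π^2/25·cos²(6*π/5·x), and each of sin², cos² integrates to L/2 = 5/6 over (0, 5/3).
∫_0^5/3 u² dx = 245/54, so ||u||_L² = 7*sqrt(30)/18.
∫_0^5/3 (u')² dx = 98*π^2/15, so ||u'||_L² = 7*sqrt(30)*π/15.
Ratio ||u||_L² / ||u'||_L² = 5/(6*π).
Sharp Poincaré constant on H^1_0(0, 5/3) is C_P = L/π = 5/(3*π), achieved by sin(3*π/5·x).
This is the k = 2 harmonic; the ratio L/(kπ) is strictly less than C_P = L/π, consistent with the sharp inequality ||u||_L² ≤ C_P ||u'||_L².


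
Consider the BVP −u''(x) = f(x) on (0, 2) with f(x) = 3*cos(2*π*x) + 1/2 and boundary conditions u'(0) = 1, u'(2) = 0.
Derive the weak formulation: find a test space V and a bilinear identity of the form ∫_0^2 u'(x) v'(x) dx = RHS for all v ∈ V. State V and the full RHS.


V = H^1(0, 2) (v unrestricted at boundary; u is determined up to an additive constant); weak form: ∫_0^2 u'v' dx = ∫_0^2 (3*cos(2*π*x) + 1/2) v dx − v(0) for all v ∈ V.

Multiply both sides by a test function v and integrate from 0 to 2:
  ∫_0^2 −u''(x) v(x) dx = ∫_0^2 f(x) v(x) dx.
Integrate the LHS by parts once:
  ∫_0^2 −u'' v dx = −[u'(x) v(x)]_0^2 + ∫_0^2 u'(x) v'(x) dx.
Thus ∫_0^2 u'(x) v'(x) dx = ∫_0^2 f(x) v(x) dx + [u'(x) v(x)]_0^2.
Choose V so that boundary terms are either known or forced to vanish.
u has inhomogeneous Neumann u'(0) = 1, u'(2) = 0. [u' v]_0^2 = (0)·v(2) − (1)·v(0) = − v(0). Take V = H^1(0, 2); boundary term becomes part of RHS.
Weak formulation: find u (satisfying any essential BC) such that ∫_0^2 u'(x) v'(x) dx = ∫_0^2 f v dx − v(0) for all v ∈ V (Neumann data are natural BCs: they enter the RHS as boundary terms).
Substituting f(x) = 3*cos(2*π*x) + 1/2, the right-hand side is ∫_0^2 (3*cos(2*π*x) + 1/2) v dx − v(0).
Compatibility check (pure Neumann): taking v ≡ 1 ∈ V gives 0 = ∫_0^2 f dx + (0) − (1), i.e. ∫_0^2 f dx must equal u'(0) − u'(2) = 1. Indeed ∫_0^2 (3*cos(2*π*x) + 1/2) dx = 1, so the data are compatible. The solution is then unique only up to an additive constant (fix it e.g. by requiring ∫_0^2 u dx = 0).


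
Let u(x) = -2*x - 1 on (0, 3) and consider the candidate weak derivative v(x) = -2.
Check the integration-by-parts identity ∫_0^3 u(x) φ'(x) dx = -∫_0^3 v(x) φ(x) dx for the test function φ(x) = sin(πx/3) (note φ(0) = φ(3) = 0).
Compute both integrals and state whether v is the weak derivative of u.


LHS = 12/π, RHS = 12/π. Yes, v = u' weakly.

u(x) = -2*x - 1, classical derivative u'(x) = -2.
φ(x) = sin(πx/3), so φ'(x) = π*cos(π*x/3)/3.
Note φ(0) = φ(3) = 0, so the boundary term u·φ vanishes.
LHS = ∫_0^3 u(x) φ'(x) dx = ∫_0^3 (-2*π*x*cos(π*x/3)/3 - π*cos(π*x/3)/3) dx. Term by term:
  ∫_0^3 -π*cos(π*x/3)/3 dx = 0;  ∫_0^3 -2*π*x*cos(π*x/3)/3 dx = 12/π.
Sum: 0 + 12/π = 12/π.
So LHS = 12/π.
∫_0^3 v(x) φ(x) dx = ∫_0^3 (-2*sin(π*x/3)) dx. Term by term:
  ∫_0^3 -2*sin(π*x/3) dx = -12/π.
So RHS = -∫_0^3 v(x) φ(x) dx = 12/π.
LHS = RHS, so the identity holds for this test φ.
Moreover u is smooth here and v(x) = u'(x) = -2 pointwise, so the identity holds for every test function. Hence v is the weak derivative of u.


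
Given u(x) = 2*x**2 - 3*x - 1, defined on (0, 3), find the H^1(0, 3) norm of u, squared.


||u||_{H^1}^2 = 447/5

The H^1 norm (squared) on an interval (0, L) is
  ||u||_{H^1}^2 = ∫_0^L u(x)^2 dx + ∫_0^L u'(x)^2 dx.
Compute u'(x) = 4*x - 3.
Then u(x)^2 = 4*x**4 - 12*x**3 + 5*x**2 + 6*x + 1 and u'(x)^2 = 16*x**2 - 24*x + 9.
Integrate each monomial from 0 to 3 using ∫_0^3 c·x^n dx = c·3^(n+1)/(n+1):
  ∫_0^3 u(x)^2 dx = ∫_0^3 (4*x^4 - 12*x^3 + 5*x^2 + 6*x + 1) dx. Term by term:
    ∫_0^3 4*x^4 dx = 972/5;  ∫_0^3 -12*x^3 dx = -243;  ∫_0^3 5*x^2 dx = 45;
    ∫_0^3 6*x dx = 27;  ∫_0^3 1 dx = 3.
  Sum: 972/5 − 243 + 45 + 27 + 3 = 132/5.
  ∫_0^3 u'(x)^2 dx = ∫_0^3 (16*x^2 - 24*x + 9) dx. Term by term:
    ∫_0^3 16*x^2 dx = 144;  ∫_0^3 -24*x dx = -108;  ∫_0^3 9 dx = 27.
  Sum: 144 − 108 + 27 = 63.
Adding: ||u||_{H^1}^2 = 132/5 + 63 = 447/5.


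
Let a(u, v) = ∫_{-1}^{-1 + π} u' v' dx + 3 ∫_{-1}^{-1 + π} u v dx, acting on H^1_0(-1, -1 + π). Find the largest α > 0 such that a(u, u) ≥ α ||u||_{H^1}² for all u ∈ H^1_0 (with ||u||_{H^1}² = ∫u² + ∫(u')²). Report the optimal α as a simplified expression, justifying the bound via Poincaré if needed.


α = 1

Coercivity of a(·,·) on H^1_0(-1, -1 + π) means a(u, u) ≥ α ||u||_{H^1}² for every u ∈ H^1_0.
The interval has length L = π, and Poincaré/coercivity depend only on L. Here a(u, u) = ∫(u')² + (3)·∫u².
Here c = 3 ≥ 1, so a(u,u) = ∫(u')² + c∫u² ≥ ∫(u')² + ∫u² = ||u||_{H^1}², i.e. α = 1 works. No larger α is possible: a(u,u) ≥ α||u||_{H^1}² means (1−α)∫(u')² ≥ (α−c)∫u², and for the modes u_n = sin(nπ(x−x₀)/L) (x₀ the left endpoint) one has ∫u_n²/∫(u_n')² = (L/(nπ))² → 0, so a(u_n,u_n)/||u_n||_{H^1}² → 1. Hence the optimal constant is α = 1.
Therefore α = 1.


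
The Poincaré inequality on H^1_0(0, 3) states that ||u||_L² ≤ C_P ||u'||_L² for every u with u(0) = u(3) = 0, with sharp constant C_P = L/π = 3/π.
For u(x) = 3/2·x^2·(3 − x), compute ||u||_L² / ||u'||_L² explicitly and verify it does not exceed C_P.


||u||_L² / ||u'||_L² = 3*sqrt(14)/14 < C_P = 3/π.

u(x) = 3/2·x^2·(3 − x), so u'(x) = 9*x*(2 - x)/2.
u(x) = 3/2·x^2·(3 − x) vanishes at x = 0 and x = 3, so u ∈ H^1_0(0, 3). Differentiate via the product rule and integrate the resulting polynomials term by term.
  ∫_0^3 u² dx = ∫_0^3 (9*x^6/4 - 27*x^5/2 + 81*x^4/4) dx. Term by term:
    ∫_0^3 9*x^6/4 dx = 19683/28;  ∫_0^3 -27*x^5/2 dx = -6561/4;  ∫_0^3 81*x^4/4 dx = 19683/20.
  Sum: 19683/28 − 6561/4 + 19683/20 = 6561/140.
  ∫_0^3 (u')² dx = ∫_0^3 (81*x^4/4 - 81*x^3 + 81*x^2) dx. Term by term:
    ∫_0^3 81*x^4/4 dx = 19683/20;  ∫_0^3 -81*x^3 dx = -6561/4;  ∫_0^3 81*x^2 dx = 729.
  Sum: 19683/20 − 6561/4 + 729 = 729/10.
∫_0^3 u² dx = 6561/140, so ||u||_L² = 81*sqrt(35)/70.
∫_0^3 (u')² dx = 729/10, so ||u'||_L² = 27*sqrt(10)/10.
Ratio ||u||_L² / ||u'||_L² = 3*sqrt(14)/14.
Sharp Poincaré constant on H^1_0(0, 3) is C_P = L/π = 3/π, achieved by sin(π/3·x).
A polynomial bump cannot attain the sharp Poincaré constant (only the first sine eigenfunction does), so the ratio is strictly less than C_P, consistent with ||u||_L² ≤ C_P ||u'||_L².


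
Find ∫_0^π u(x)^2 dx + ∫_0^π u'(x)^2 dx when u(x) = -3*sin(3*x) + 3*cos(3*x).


||u||_{H^1(0,π)}^2 = 90*π

u'(x) = -9*sin(3*x) - 9*cos(3*x).
Expand u² and (u')² and integrate term by term on (0, π), using: for integers n ≥ 1, ∫_0^π sin²(nx) dx = ∫_0^π cos²(nx) dx = π/2; for n ≠ n', ∫_0^π sin(nx)sin(n'x) dx = ∫_0^π cos(nx)cos(n'x) dx = 0; and by product-to-sum, ∫_0^π sin(nx)cos(n'x) dx = ½∫_0^π [sin((n+n')x) + sin((n−n')x)] dx, which is 0 when n+n' is even and 2n/(n²−n'²) when n+n' is odd (it need not vanish on (0, π)).
  u² squared terms: (-3)²·∫sin(3x)² dx = 9·π/2 = 9*π/2;  (3)²·∫cos(3x)² dx = 9·π/2 = 9*π/2.
  u² cross terms: 2·(-3)·(3)·∫sin(3x)·cos(3x) dx = -18·(0) = 0.
  So ∫_0^π u² dx = 9*π/2 + 9*π/2 + 0 = 9*π.
  (u')² squared terms: (-9)²·∫cos(3x)² dx = 81·π/2 = 81*π/2;  (-9)²·∫sin(3x)² dx = 81·π/2 = 81*π/2.
  (u')² cross terms: 2·(-9)·(-9)·∫cos(3x)·sin(3x) dx = 162·(0) = 0.
  So ∫_0^π (u')² dx = 81*π/2 + 81*π/2 + 0 = 81*π.
||u||_{H^1}^2 = (9*π) + (81*π) = 90*π.


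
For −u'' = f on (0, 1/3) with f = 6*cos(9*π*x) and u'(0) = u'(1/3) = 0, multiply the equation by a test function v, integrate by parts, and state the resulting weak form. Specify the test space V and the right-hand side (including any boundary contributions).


V = H^1(0, 1/3) (no boundary constraint on v; u is determined up to an additive constant); weak form: ∫_0^1/3 u'v' dx = ∫_0^1/3 (6*cos(9*π*x)) v dx for all v ∈ V.

Multiply both sides by a test function v and integrate from 0 to 1/3:
  ∫_0^1/3 −u''(x) v(x) dx = ∫_0^1/3 f(x) v(x) dx.
Integrate the LHS by parts once:
  ∫_0^1/3 −u'' v dx = −[u'(x) v(x)]_0^1/3 + ∫_0^1/3 u'(x) v'(x) dx.
Thus ∫_0^1/3 u'(x) v'(x) dx = ∫_0^1/3 f(x) v(x) dx + [u'(x) v(x)]_0^1/3.
Choose V so that boundary terms are either known or forced to vanish.
u has homogeneous Neumann: u'(0) = u'(1/3) = 0. So [u' v]_0^1/3 = 0·v(1/3) − 0·v(0) = 0 for any v; take V = H^1(0, 1/3).
Weak formulation: find u (satisfying any essential BC) such that ∫_0^1/3 u'(x) v'(x) dx = ∫_0^1/3 f v dx for all v ∈ V (homogeneous Neumann, so boundary terms vanish).
Substituting f(x) = 6*cos(9*π*x), the right-hand side is ∫_0^1/3 (6*cos(9*π*x)) v dx.
Compatibility check (pure Neumann): taking v ≡ 1 ∈ V gives 0 = ∫_0^1/3 f dx + (0) − (0), i.e. ∫_0^1/3 f dx must equal u'(0) − u'(1/3) = 0. Indeed ∫_0^1/3 (6*cos(9*π*x)) dx = 0, so the data are compatible. The solution is then unique only up to an additive constant (fix it e.g. by requiring ∫_0^1/3 u dx = 0).


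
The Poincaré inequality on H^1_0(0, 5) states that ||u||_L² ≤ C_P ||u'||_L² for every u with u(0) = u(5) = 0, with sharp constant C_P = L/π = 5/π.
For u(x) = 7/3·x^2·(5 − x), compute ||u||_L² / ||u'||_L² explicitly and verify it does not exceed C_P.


||u||_L² / ||u'||_L² = 5*sqrt(14)/14 < C_P = 5/π.

u(x) = 7/3·x^2·(5 − x), so u'(x) = 7*x*(10 - 3*x)/3.
u(x) = 7/3·x^2·(5 − x) vanishes at x = 0 and x = 5, so u ∈ H^1_0(0, 5). Differentiate via the product rule and integrate the resulting polynomials term by term.
  ∫_0^5 u² dx = ∫_0^5 (49*x^6/9 - 490*x^5/9 + 1225*x^4/9) dx. Term by term:
    ∫_0^5 49*x^6/9 dx = 546875/9;  ∫_0^5 -490*x^5/9 dx = -3828125/27;  ∫_0^5 1225*x^4/9 dx = 765625/9.
  Sum: 546875/9 − 3828125/27 + 765625/9 = 109375/27.
  ∫_0^5 (u')² dx = ∫_0^5 (49*x^4 - 980*x^3/3 + 4900*x^2/9) dx. Term by term:
    ∫_0^5 49*x^4 dx = 30625;  ∫_0^5 -980*x^3/3 dx = -153125/3;  ∫_0^5 4900*x^2/9 dx = 612500/27.
  Sum: 30625 − 153125/3 + 612500/27 = 61250/27.
∫_0^5 u² dx = 109375/27, so ||u||_L² = 125*sqrt(21)/9.
∫_0^5 (u')² dx = 61250/27, so ||u'||_L² = 175*sqrt(6)/9.
Ratio ||u||_L² / ||u'||_L² = 5*sqrt(14)/14.
Sharp Poincaré constant on H^1_0(0, 5) is C_P = L/π = 5/π, achieved by sin(π/5·x).
A polynomial bump cannot attain the sharp Poincaré constant (only the first sine eigenfunction does), so the ratio is strictly less than C_P, consistent with ||u||_L² ≤ C_P ||u'||_L².
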